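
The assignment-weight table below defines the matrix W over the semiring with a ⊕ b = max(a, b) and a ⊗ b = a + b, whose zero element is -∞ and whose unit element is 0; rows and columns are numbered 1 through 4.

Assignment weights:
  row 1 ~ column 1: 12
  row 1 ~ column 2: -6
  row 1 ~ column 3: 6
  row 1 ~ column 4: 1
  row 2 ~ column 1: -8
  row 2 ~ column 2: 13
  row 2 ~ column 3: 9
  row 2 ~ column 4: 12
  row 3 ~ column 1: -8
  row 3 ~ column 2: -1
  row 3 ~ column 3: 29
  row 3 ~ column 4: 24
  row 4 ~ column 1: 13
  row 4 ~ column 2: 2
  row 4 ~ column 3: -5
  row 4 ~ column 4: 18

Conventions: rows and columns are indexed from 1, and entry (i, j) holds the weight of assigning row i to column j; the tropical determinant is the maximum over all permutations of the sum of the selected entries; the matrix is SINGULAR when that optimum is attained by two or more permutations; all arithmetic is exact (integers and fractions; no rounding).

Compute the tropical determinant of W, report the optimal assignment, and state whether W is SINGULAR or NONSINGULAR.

σ = (1, 2, 3, 4): 12 + 13 + 29 + 18 = 72
σ = (1, 2, 4, 3): 12 + 13 + 24 + (-5) = 44
σ = (1, 3, 2, 4): 12 + 9 + (-1) + 18 = 38
σ = (1, 3, 4, 2): 12 + 9 + 24 + 2 = 47
σ = (1, 4, 2, 3): 12 + 12 + (-1) + (-5) = 18
σ = (1, 4, 3, 2): 12 + 12 + 29 + 2 = 55
σ = (2, 1, 3, 4): (-6) + (-8) + 29 + 18 = 33
σ = (2, 1, 4, 3): (-6) + (-8) + 24 + (-5) = 5
σ = (2, 3, 1, 4): (-6) + 9 + (-8) + 18 = 13
σ = (2, 3, 4, 1): (-6) + 9 + 24 + 13 = 40
σ = (2, 4, 1, 3): (-6) + 12 + (-8) + (-5) = -7
σ = (2, 4, 3, 1): (-6) + 12 + 29 + 13 = 48
σ = (3, 1, 2, 4): 6 + (-8) + (-1) + 18 = 15
σ = (3, 1, 4, 2): 6 + (-8) + 24 + 2 = 24
σ = (3, 2, 1, 4): 6 + 13 + (-8) + 18 = 29
σ = (3, 2, 4, 1): 6 + 13 + 24 + 13 = 56
σ = (3, 4, 1, 2): 6 + 12 + (-8) + 2 = 12
σ = (3, 4, 2, 1): 6 + 12 + (-1) + 13 = 30
σ = (4, 1, 2, 3): 1 + (-8) + (-1) + (-5) = -13
σ = (4, 1, 3, 2): 1 + (-8) + 29 + 2 = 24
σ = (4, 2, 1, 3): 1 + 13 + (-8) + (-5) = 1
σ = (4, 2, 3, 1): 1 + 13 + 29 + 13 = 56
σ = (4, 3, 1, 2): 1 + 9 + (-8) + 2 = 4
σ = (4, 3, 2, 1): 1 + 9 + (-1) + 13 = 22
Optimal value attained by: σ = (1, 2, 3, 4).
Answer: det⊕(W) = 72; verdict: NONSINGULAR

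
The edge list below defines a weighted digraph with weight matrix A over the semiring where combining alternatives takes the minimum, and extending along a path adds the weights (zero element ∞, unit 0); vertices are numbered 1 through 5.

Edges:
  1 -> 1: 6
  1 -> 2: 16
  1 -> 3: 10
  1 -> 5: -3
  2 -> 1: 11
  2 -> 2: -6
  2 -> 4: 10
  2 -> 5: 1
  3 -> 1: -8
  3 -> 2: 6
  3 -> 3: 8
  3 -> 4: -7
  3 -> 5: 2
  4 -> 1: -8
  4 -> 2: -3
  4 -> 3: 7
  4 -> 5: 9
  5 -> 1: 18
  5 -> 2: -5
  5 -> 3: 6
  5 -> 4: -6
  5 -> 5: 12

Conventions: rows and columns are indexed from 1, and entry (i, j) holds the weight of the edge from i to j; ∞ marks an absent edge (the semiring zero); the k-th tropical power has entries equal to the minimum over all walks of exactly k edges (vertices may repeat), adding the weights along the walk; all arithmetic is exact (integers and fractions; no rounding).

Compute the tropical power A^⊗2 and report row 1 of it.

A^⊗2:
  [2, -8, 3, -9, 3]
  [2, -12, 7, -5, -5]
  [-15, -10, 0, -4, -11]
  [-2, -9, 2, 0, -11]
  [-14, -11, 1, -1, -4]
Answer: row 1 of A^⊗2 = [2, -8, 3, -9, 3]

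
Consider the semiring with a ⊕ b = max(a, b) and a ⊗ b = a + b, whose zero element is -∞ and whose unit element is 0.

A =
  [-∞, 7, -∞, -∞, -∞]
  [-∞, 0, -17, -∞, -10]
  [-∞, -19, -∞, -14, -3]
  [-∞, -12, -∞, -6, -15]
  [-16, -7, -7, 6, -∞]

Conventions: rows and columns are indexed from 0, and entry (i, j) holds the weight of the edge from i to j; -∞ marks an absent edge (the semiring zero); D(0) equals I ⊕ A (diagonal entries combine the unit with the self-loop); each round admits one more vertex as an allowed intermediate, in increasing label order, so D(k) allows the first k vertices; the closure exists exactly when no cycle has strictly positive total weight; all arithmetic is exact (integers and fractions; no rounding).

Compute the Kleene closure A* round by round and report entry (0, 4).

D(0):
  [0, 7, -∞, -∞, -∞]
  [-∞, 0, -17, -∞, -10]
  [-∞, -19, 0, -14, -3]
  [-∞, -12, -∞, 0, -15]
  [-16, -7, -7, 6, 0]
D(1):
  [0, 7, -∞, -∞, -∞]
  [-∞, 0, -17, -∞, -10]
  [-∞, -19, 0, -14, -3]
  [-∞, -12, -∞, 0, -15]
  [-16, -7, -7, 6, 0]
D(2):
  [0, 7, -10, -∞, -3]
  [-∞, 0, -17, -∞, -10]
  [-∞, -19, 0, -14, -3]
  [-∞, -12, -29, 0, -15]
  [-16, -7, -7, 6, 0]
D(3):
  [0, 7, -10, -24, -3]
  [-∞, 0, -17, -31, -10]
  [-∞, -19, 0, -14, -3]
  [-∞, -12, -29, 0, -15]
  [-16, -7, -7, 6, 0]
D(4):
  [0, 7, -10, -24, -3]
  [-∞, 0, -17, -31, -10]
  [-∞, -19, 0, -14, -3]
  [-∞, -12, -29, 0, -15]
  [-16, -6, -7, 6, 0]
D(5):
  [0, 7, -10, 3, -3]
  [-26, 0, -17, -4, -10]
  [-19, -9, 0, 3, -3]
  [-31, -12, -22, 0, -15]
  [-16, -6, -7, 6, 0]
Answer: A*[0][4] = -3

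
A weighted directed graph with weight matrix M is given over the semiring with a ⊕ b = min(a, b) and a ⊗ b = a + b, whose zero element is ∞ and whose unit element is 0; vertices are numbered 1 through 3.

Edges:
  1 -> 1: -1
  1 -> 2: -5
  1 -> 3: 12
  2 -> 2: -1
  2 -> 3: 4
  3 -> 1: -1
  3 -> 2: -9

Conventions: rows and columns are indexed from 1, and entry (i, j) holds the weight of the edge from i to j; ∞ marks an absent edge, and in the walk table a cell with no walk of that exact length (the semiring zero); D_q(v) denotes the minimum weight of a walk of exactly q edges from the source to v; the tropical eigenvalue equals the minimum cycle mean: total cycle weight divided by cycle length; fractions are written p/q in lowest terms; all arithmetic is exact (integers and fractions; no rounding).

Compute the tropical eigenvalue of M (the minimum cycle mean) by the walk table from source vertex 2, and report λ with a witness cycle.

q=0: [∞, 0, ∞]
q=1: [∞, -1, 4]
q=2: [3, -5, 3]
q=3: [2, -6, -1]
Optimal cycle mean attained by: cycle 2->3->2, total 4 + (-9), length 2.
Answer: λ = -5/2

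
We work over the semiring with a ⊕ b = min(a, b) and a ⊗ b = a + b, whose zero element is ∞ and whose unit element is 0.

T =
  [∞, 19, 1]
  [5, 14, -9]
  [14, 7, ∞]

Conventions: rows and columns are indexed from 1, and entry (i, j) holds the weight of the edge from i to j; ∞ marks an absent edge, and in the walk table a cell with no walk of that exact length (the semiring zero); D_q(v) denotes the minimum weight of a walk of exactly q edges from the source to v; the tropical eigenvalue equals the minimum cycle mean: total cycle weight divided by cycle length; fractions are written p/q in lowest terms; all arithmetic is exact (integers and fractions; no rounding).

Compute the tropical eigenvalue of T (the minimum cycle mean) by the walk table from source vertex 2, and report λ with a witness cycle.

q=0: [∞, 0, ∞]
q=1: [5, 14, -9]
q=2: [5, -2, 5]
q=3: [3, 12, -11]
Optimal cycle mean attained by: cycle 2->3->2, total (-9) + 7, length 2.
Answer: λ = -1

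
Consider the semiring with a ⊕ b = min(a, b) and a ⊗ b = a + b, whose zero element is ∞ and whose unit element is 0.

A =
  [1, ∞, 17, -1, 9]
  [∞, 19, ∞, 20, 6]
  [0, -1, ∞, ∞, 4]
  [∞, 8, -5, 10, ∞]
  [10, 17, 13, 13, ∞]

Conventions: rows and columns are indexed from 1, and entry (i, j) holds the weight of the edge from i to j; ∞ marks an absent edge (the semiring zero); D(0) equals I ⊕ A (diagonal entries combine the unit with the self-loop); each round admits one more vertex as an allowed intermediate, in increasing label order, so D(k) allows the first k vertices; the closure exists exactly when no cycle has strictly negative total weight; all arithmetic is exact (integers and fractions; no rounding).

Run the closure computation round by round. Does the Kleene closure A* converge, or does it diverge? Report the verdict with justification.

D(0):
  [0, ∞, 17, -1, 9]
  [∞, 0, ∞, 20, 6]
  [0, -1, 0, ∞, 4]
  [∞, 8, -5, 0, ∞]
  [10, 17, 13, 13, 0]
D(1):
  [0, ∞, 17, -1, 9]
  [∞, 0, ∞, 20, 6]
  [0, -1, 0, -1, 4]
  [∞, 8, -5, 0, ∞]
  [10, 17, 13, 9, 0]
D(2):
  [0, ∞, 17, -1, 9]
  [∞, 0, ∞, 20, 6]
  [0, -1, 0, -1, 4]
  [∞, 8, -5, 0, 14]
  [10, 17, 13, 9, 0]
Detection: at round 3, diagonal entry (4, 4) turns strictly negative.
Key observation: the cycle 4->3->1->4 has total weight (-5) + 0 + (-1), which is strictly negative.
Answer: DIVERGES — negative cycle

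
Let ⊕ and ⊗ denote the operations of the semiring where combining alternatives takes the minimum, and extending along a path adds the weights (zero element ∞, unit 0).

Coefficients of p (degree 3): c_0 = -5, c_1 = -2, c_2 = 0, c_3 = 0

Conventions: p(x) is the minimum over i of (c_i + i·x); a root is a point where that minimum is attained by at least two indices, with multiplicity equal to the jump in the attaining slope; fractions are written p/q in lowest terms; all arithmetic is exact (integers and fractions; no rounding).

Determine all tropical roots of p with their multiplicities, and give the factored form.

hull edge (i=0, c=-5) to (i=3, c=0): slope 5/3, span 3
Factored form: p(x) = 0 ⊗ (x ⊕ (-5/3)) ⊗ (x ⊕ (-5/3)) ⊗ (x ⊕ (-5/3))
Answer: roots = -5/3 (mult 3)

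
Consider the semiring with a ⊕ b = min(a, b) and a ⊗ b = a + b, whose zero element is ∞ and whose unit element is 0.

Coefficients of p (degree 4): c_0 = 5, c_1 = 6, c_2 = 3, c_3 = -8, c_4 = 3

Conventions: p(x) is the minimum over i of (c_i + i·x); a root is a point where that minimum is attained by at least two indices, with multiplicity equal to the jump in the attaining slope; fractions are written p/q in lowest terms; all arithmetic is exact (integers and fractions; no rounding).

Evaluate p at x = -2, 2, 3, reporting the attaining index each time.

p(-2) = min(5+0·(-2)=5, 6+1·(-2)=4, 3+2·(-2)=-1, -8+3·(-2)=-14, 3+4·(-2)=-5) = -14 (attained by i=3)
p(2) = min(5+0·2=5, 6+1·2=8, 3+2·2=7, -8+3·2=-2, 3+4·2=11) = -2 (attained by i=3)
p(3) = min(5+0·3=5, 6+1·3=9, 3+2·3=9, -8+3·3=1, 3+4·3=15) = 1 (attained by i=3)
Answer: p(-2) = -14; p(2) = -2; p(3) = 1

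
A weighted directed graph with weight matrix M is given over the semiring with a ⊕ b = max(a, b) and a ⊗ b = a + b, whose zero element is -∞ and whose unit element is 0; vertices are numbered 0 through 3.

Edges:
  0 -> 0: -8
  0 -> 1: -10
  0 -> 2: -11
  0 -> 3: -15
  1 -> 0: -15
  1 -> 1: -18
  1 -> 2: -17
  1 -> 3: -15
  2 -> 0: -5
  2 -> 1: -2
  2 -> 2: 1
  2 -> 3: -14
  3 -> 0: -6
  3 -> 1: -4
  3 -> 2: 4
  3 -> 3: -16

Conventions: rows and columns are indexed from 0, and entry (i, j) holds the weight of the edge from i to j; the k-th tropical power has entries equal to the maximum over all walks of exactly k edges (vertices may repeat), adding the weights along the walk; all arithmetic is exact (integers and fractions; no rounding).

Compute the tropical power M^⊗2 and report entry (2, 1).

M^⊗2:
  [-16, -13, -10, -23]
  [-21, -19, -11, -30]
  [-4, -1, 2, -13]
  [-1, 2, 5, -10]
Key observation: the optimum is the walk 2->2->1, with weight 1 + (-2) = -1.
Optimal value attained by: walk 2->2->1.
Answer: (M^⊗2)[2][1] = -1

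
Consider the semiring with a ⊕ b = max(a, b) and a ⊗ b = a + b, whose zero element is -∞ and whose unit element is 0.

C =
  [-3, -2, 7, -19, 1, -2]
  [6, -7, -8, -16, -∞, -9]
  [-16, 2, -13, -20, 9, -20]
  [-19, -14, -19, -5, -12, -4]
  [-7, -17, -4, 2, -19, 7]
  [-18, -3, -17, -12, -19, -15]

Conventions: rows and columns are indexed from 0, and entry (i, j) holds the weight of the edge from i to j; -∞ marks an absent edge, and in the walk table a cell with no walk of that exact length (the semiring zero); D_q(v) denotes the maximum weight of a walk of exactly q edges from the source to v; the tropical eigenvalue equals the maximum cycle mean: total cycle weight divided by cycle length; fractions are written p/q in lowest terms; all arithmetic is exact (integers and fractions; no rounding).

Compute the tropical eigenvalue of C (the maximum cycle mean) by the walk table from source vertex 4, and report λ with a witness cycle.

q=0: [-∞, -∞, -∞, -∞, 0, -∞]
q=1: [-7, -17, -4, 2, -19, 7]
q=2: [-10, 4, 0, -3, 5, -2]
q=3: [10, 2, 1, 7, 9, 12]
q=4: [8, 9, 17, 11, 11, 16]
q=5: [15, 19, 15, 13, 26, 18]
q=6: [25, 17, 22, 28, 24, 33]
Optimal cycle mean attained by: cycle 0->2->4->5->1->0, total 7 + 9 + 7 + (-3) + 6, length 5.
Answer: λ = 26/5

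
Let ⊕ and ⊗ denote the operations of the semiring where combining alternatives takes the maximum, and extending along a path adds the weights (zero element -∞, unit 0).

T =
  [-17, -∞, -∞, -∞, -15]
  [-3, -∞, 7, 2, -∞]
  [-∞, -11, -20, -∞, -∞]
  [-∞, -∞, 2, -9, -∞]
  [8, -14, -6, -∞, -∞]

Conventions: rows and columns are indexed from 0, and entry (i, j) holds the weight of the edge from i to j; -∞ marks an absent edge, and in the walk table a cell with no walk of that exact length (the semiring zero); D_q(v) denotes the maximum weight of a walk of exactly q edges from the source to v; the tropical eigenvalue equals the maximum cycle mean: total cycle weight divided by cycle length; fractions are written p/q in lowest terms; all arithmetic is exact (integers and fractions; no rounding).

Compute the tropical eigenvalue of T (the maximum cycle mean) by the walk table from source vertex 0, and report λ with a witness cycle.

q=0: [0, -∞, -∞, -∞, -∞]
q=1: [-17, -∞, -∞, -∞, -15]
q=2: [-7, -29, -21, -∞, -32]
q=3: [-24, -32, -22, -27, -22]
q=4: [-14, -33, -25, -30, -39]
q=5: [-31, -36, -26, -31, -29]
Optimal cycle mean attained by: cycle 1->2->1, total 7 + (-11), length 2.
Answer: λ = -2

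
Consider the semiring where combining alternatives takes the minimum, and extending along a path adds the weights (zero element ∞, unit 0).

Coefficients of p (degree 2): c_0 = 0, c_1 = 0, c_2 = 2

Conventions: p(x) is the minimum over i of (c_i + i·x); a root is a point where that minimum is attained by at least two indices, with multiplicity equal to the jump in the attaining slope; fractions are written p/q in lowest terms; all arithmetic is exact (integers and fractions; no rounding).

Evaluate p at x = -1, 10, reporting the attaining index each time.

p(-1) = min(0+0·(-1)=0, 0+1·(-1)=-1, 2+2·(-1)=0) = -1 (attained by i=1)
p(10) = min(0+0·10=0, 0+1·10=10, 2+2·10=22) = 0 (attained by i=0)
Answer: p(-1) = -1; p(10) = 0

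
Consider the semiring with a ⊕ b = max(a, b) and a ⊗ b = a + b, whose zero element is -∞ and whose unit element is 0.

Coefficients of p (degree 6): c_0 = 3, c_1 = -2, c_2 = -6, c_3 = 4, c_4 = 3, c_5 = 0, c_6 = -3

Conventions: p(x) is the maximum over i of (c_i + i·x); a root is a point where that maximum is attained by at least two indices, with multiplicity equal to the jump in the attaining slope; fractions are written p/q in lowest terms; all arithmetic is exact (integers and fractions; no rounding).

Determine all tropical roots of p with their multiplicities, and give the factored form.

hull edge (i=0, c=3) to (i=3, c=4): slope 1/3, span 3
hull edge (i=3, c=4) to (i=4, c=3): slope -1, span 1
hull edge (i=4, c=3) to (i=6, c=-3): slope -3, span 2
Factored form: p(x) = -3 ⊗ (x ⊕ (-1/3)) ⊗ (x ⊕ (-1/3)) ⊗ (x ⊕ (-1/3)) ⊗ (x ⊕ 1) ⊗ (x ⊕ 3) ⊗ (x ⊕ 3)
Answer: roots = -1/3 (mult 3), 1 (mult 1), 3 (mult 2)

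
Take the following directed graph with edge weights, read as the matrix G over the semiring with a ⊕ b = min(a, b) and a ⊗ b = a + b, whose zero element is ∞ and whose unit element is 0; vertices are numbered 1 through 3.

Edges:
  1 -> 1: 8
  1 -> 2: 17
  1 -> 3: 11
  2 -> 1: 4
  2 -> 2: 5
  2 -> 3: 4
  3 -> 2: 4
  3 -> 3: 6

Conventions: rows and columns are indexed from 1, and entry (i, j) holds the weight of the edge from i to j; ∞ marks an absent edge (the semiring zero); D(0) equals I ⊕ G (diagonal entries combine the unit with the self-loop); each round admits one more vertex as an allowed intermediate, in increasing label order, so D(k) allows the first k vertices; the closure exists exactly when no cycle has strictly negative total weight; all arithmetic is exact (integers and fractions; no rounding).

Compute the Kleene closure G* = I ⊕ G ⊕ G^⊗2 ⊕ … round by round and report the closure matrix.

D(0):
  [0, 17, 11]
  [4, 0, 4]
  [∞, 4, 0]
D(1):
  [0, 17, 11]
  [4, 0, 4]
  [∞, 4, 0]
D(2):
  [0, 17, 11]
  [4, 0, 4]
  [8, 4, 0]
D(3):
  [0, 15, 11]
  [4, 0, 4]
  [8, 4, 0]
Answer: G* = [[0, 15, 11], [4, 0, 4], [8, 4, 0]]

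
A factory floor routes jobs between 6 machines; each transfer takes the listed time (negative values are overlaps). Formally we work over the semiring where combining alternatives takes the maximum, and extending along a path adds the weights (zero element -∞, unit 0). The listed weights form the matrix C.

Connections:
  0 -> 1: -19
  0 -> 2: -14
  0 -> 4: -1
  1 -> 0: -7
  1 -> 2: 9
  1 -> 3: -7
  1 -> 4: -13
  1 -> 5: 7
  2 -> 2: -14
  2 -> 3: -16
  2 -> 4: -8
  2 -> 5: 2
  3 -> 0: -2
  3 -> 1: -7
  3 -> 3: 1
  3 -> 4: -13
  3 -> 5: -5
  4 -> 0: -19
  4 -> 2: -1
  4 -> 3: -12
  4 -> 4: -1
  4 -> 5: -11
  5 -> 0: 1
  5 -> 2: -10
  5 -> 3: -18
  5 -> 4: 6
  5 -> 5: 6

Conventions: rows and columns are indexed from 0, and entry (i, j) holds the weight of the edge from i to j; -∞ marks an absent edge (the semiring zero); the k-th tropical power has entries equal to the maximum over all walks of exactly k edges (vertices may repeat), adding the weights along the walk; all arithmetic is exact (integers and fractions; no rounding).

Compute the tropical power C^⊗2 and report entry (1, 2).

C^⊗2:
  [-20, -∞, -2, -13, -2, -12]
  [8, -14, -3, -6, 13, 13]
  [3, -23, -8, -15, 8, 8]
  [-1, -6, 2, 2, 1, 1]
  [-10, -19, -2, -11, -2, 1]
  [7, -18, 5, -6, 12, 12]
Key observation: the optimum is the walk 1->5->2, with weight 7 + (-10) = -3.
Optimal value attained by: walk 1->5->2.
Answer: (C^⊗2)[1][2] = -3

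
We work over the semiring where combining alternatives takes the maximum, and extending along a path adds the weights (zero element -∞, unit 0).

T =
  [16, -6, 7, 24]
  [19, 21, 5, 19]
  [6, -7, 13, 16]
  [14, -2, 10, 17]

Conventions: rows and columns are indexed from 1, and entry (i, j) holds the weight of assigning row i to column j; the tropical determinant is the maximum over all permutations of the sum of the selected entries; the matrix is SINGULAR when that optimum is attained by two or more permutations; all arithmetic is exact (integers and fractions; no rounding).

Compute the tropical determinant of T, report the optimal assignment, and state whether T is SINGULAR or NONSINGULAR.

σ = (1, 2, 3, 4): 16 + 21 + 13 + 17 = 67
σ = (1, 2, 4, 3): 16 + 21 + 16 + 10 = 63
σ = (1, 3, 2, 4): 16 + 5 + (-7) + 17 = 31
σ = (1, 3, 4, 2): 16 + 5 + 16 + (-2) = 35
σ = (1, 4, 2, 3): 16 + 19 + (-7) + 10 = 38
σ = (1, 4, 3, 2): 16 + 19 + 13 + (-2) = 46
σ = (2, 1, 3, 4): (-6) + 19 + 13 + 17 = 43
σ = (2, 1, 4, 3): (-6) + 19 + 16 + 10 = 39
σ = (2, 3, 1, 4): (-6) + 5 + 6 + 17 = 22
σ = (2, 3, 4, 1): (-6) + 5 + 16 + 14 = 29
σ = (2, 4, 1, 3): (-6) + 19 + 6 + 10 = 29
σ = (2, 4, 3, 1): (-6) + 19 + 13 + 14 = 40
σ = (3, 1, 2, 4): 7 + 19 + (-7) + 17 = 36
σ = (3, 1, 4, 2): 7 + 19 + 16 + (-2) = 40
σ = (3, 2, 1, 4): 7 + 21 + 6 + 17 = 51
σ = (3, 2, 4, 1): 7 + 21 + 16 + 14 = 58
σ = (3, 4, 1, 2): 7 + 19 + 6 + (-2) = 30
σ = (3, 4, 2, 1): 7 + 19 + (-7) + 14 = 33
σ = (4, 1, 2, 3): 24 + 19 + (-7) + 10 = 46
σ = (4, 1, 3, 2): 24 + 19 + 13 + (-2) = 54
σ = (4, 2, 1, 3): 24 + 21 + 6 + 10 = 61
σ = (4, 2, 3, 1): 24 + 21 + 13 + 14 = 72
σ = (4, 3, 1, 2): 24 + 5 + 6 + (-2) = 33
σ = (4, 3, 2, 1): 24 + 5 + (-7) + 14 = 36
Optimal value attained by: σ = (4, 2, 3, 1).
Answer: det⊕(T) = 72; verdict: NONSINGULAR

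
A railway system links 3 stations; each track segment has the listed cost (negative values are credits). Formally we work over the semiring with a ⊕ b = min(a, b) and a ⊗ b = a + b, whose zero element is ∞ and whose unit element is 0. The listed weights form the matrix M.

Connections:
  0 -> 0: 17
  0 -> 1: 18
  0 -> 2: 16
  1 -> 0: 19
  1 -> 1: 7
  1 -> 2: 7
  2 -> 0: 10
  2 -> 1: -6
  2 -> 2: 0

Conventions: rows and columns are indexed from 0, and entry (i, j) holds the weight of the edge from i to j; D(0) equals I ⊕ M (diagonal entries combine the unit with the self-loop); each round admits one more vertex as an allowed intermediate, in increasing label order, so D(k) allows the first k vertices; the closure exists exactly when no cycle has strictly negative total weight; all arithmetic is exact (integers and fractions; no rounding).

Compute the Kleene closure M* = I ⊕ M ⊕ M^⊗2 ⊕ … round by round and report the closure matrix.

D(0):
  [0, 18, 16]
  [19, 0, 7]
  [10, -6, 0]
D(1):
  [0, 18, 16]
  [19, 0, 7]
  [10, -6, 0]
D(2):
  [0, 18, 16]
  [19, 0, 7]
  [10, -6, 0]
D(3):
  [0, 10, 16]
  [17, 0, 7]
  [10, -6, 0]
Answer: M* = [[0, 10, 16], [17, 0, 7], [10, -6, 0]]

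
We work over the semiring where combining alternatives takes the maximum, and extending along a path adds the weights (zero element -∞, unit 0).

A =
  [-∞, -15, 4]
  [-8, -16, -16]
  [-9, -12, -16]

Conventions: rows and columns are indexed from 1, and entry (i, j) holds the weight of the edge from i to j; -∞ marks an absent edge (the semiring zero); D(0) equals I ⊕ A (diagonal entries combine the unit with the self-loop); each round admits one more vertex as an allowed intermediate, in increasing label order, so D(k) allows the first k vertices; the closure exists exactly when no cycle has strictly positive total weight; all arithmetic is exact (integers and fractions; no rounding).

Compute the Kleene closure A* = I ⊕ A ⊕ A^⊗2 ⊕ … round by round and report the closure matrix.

D(0):
  [0, -15, 4]
  [-8, 0, -16]
  [-9, -12, 0]
D(1):
  [0, -15, 4]
  [-8, 0, -4]
  [-9, -12, 0]
D(2):
  [0, -15, 4]
  [-8, 0, -4]
  [-9, -12, 0]
D(3):
  [0, -8, 4]
  [-8, 0, -4]
  [-9, -12, 0]
Answer: A* = [[0, -8, 4], [-8, 0, -4], [-9, -12, 0]]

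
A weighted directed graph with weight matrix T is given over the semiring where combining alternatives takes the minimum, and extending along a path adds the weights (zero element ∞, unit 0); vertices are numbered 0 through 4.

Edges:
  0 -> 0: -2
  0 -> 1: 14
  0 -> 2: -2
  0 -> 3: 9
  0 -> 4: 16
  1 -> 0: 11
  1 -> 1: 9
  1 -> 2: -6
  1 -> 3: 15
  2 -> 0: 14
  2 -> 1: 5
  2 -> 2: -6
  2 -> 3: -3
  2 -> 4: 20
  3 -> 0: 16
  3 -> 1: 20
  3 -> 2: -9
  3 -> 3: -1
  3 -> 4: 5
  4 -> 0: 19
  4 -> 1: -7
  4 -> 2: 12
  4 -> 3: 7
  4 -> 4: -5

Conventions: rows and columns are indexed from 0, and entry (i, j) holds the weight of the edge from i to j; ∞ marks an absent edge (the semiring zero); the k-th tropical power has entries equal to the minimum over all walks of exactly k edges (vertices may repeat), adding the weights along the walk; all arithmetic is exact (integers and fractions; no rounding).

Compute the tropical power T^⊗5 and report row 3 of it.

T^⊗2:
  [-4, 3, -8, -5, 11]
  [8, -1, -12, -9, 14]
  [8, -1, -12, -9, 2]
  [5, -4, -15, -12, 0]
  [4, -12, -13, 2, -10]
T^⊗3:
  [-6, -3, -14, -11, 0]
  [2, -7, -18, -15, -4]
  [2, -7, -18, -15, -4]
  [-1, -10, -21, -18, -7]
  [-1, -17, -19, -16, -15]
T^⊗4:
  [-8, -9, -20, -17, -6]
  [-4, -13, -24, -21, -10]
  [-4, -13, -24, -21, -10]
  [-7, -16, -27, -24, -13]
  [-6, -22, -25, -22, -20]
T^⊗5:
  [-10, -15, -26, -23, -12]
  [-10, -19, -30, -27, -16]
  [-10, -19, -30, -27, -16]
  [-13, -22, -33, -30, -19]
  [-11, -27, -31, -28, -25]
Answer: row 3 of T^⊗5 = [-13, -22, -33, -30, -19]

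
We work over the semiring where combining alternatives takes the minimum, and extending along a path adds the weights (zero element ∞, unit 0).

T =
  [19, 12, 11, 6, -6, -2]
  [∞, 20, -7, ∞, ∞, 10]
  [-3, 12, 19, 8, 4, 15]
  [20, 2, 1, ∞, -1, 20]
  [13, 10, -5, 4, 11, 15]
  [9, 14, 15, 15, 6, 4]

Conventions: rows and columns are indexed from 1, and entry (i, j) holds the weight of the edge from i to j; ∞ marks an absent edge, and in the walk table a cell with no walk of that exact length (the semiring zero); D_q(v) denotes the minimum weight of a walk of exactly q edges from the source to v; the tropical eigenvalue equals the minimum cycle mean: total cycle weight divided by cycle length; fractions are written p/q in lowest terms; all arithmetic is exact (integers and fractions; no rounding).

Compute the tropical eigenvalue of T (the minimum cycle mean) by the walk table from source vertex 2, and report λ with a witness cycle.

q=0: [∞, 0, ∞, ∞, ∞, ∞]
q=1: [∞, 20, -7, ∞, ∞, 10]
q=2: [-10, 5, 12, 1, -3, 8]
q=3: [9, 2, -8, -4, -16, -12]
q=4: [-11, -6, -21, -12, -6, -8]
q=5: [-24, -10, -13, -13, -17, -13]
q=6: [-16, -12, -22, -18, -30, -26]
Optimal cycle mean attained by: cycle 1->5->3->1, total (-6) + (-5) + (-3), length 3.
Answer: λ = -14/3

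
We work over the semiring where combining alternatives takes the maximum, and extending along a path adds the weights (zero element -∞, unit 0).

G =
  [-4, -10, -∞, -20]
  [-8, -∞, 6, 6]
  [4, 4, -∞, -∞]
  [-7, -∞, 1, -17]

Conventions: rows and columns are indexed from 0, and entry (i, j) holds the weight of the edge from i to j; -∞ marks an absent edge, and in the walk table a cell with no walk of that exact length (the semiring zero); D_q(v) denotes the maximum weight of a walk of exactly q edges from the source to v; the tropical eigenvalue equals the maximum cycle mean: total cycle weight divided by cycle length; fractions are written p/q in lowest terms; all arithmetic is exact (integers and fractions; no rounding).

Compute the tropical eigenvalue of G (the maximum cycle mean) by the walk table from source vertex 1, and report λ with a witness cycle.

q=0: [-∞, 0, -∞, -∞]
q=1: [-8, -∞, 6, 6]
q=2: [10, 10, 7, -11]
q=3: [11, 11, 16, 16]
q=4: [20, 20, 17, 17]
Optimal cycle mean attained by: cycle 1->2->1, total 6 + 4, length 2.
Answer: λ = 5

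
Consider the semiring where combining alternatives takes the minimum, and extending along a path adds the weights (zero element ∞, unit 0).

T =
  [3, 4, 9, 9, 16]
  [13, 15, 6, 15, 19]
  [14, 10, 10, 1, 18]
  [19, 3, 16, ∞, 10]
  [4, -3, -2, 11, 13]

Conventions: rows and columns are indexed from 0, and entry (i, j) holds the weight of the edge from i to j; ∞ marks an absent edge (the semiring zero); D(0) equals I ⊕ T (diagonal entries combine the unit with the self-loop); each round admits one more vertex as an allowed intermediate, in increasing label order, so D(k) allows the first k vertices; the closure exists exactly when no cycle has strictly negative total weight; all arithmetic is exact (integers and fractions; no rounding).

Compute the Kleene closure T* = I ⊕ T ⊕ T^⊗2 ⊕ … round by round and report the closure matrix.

D(0):
  [0, 4, 9, 9, 16]
  [13, 0, 6, 15, 19]
  [14, 10, 0, 1, 18]
  [19, 3, 16, 0, 10]
  [4, -3, -2, 11, 0]
D(1):
  [0, 4, 9, 9, 16]
  [13, 0, 6, 15, 19]
  [14, 10, 0, 1, 18]
  [19, 3, 16, 0, 10]
  [4, -3, -2, 11, 0]
D(2):
  [0, 4, 9, 9, 16]
  [13, 0, 6, 15, 19]
  [14, 10, 0, 1, 18]
  [16, 3, 9, 0, 10]
  [4, -3, -2, 11, 0]
D(3):
  [0, 4, 9, 9, 16]
  [13, 0, 6, 7, 19]
  [14, 10, 0, 1, 18]
  [16, 3, 9, 0, 10]
  [4, -3, -2, -1, 0]
D(4):
  [0, 4, 9, 9, 16]
  [13, 0, 6, 7, 17]
  [14, 4, 0, 1, 11]
  [16, 3, 9, 0, 10]
  [4, -3, -2, -1, 0]
D(5):
  [0, 4, 9, 9, 16]
  [13, 0, 6, 7, 17]
  [14, 4, 0, 1, 11]
  [14, 3, 8, 0, 10]
  [4, -3, -2, -1, 0]
Answer: T* = [[0, 4, 9, 9, 16], [13, 0, 6, 7, 17], [14, 4, 0, 1, 11], [14, 3, 8, 0, 10], [4, -3, -2, -1, 0]]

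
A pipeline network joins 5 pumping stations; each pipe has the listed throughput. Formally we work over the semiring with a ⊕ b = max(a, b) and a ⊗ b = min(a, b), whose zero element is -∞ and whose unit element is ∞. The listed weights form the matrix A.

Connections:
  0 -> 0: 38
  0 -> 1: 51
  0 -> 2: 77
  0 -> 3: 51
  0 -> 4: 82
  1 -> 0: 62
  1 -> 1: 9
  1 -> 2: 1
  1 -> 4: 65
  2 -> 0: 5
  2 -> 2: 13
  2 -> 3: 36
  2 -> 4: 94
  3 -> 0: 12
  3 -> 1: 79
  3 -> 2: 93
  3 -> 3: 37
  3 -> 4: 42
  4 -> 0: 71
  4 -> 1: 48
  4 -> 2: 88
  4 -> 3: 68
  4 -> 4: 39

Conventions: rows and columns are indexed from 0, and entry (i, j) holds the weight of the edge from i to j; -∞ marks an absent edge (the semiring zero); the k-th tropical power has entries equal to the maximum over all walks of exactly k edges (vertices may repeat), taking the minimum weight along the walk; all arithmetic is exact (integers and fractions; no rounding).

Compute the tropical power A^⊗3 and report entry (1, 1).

A^⊗2:
  [71, 51, 82, 68, 77]
  [65, 51, 65, 65, 62]
  [71, 48, 88, 68, 39]
  [62, 42, 42, 42, 93]
  [48, 68, 71, 51, 88]
A^⊗3:
  [71, 68, 77, 68, 82]
  [62, 65, 65, 62, 65]
  [48, 68, 71, 51, 88]
  [71, 51, 88, 68, 62]
  [71, 51, 88, 68, 71]
Key observation: the optimum is the walk 1->4->3->1, with weight 65 min 68 min 79 = 65.
Optimal value attained by: walk 1->4->3->1.
Answer: (A^⊗3)[1][1] = 65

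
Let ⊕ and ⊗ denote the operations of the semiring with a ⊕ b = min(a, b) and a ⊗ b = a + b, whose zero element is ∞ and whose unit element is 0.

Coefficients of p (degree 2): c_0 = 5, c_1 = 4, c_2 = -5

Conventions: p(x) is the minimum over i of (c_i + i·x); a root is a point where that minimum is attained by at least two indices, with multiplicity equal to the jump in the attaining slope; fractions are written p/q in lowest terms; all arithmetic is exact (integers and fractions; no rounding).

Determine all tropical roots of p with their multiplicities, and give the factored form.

hull edge (i=0, c=5) to (i=2, c=-5): slope -5, span 2
Factored form: p(x) = -5 ⊗ (x ⊕ 5) ⊗ (x ⊕ 5)
Answer: roots = 5 (mult 2)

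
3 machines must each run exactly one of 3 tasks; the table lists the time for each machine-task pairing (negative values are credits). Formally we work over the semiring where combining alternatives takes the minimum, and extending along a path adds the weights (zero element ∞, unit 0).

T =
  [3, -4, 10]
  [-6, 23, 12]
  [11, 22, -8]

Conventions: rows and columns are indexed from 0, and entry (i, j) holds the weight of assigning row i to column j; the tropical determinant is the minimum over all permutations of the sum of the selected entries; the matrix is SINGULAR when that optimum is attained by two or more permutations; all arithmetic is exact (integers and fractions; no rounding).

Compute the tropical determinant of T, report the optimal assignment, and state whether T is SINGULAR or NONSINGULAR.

σ = (0, 1, 2): 3 + 23 + (-8) = 18
σ = (0, 2, 1): 3 + 12 + 22 = 37
σ = (1, 0, 2): (-4) + (-6) + (-8) = -18
σ = (1, 2, 0): (-4) + 12 + 11 = 19
σ = (2, 0, 1): 10 + (-6) + 22 = 26
σ = (2, 1, 0): 10 + 23 + 11 = 44
Optimal value attained by: σ = (1, 0, 2).
Answer: det⊕(T) = -18; verdict: NONSINGULAR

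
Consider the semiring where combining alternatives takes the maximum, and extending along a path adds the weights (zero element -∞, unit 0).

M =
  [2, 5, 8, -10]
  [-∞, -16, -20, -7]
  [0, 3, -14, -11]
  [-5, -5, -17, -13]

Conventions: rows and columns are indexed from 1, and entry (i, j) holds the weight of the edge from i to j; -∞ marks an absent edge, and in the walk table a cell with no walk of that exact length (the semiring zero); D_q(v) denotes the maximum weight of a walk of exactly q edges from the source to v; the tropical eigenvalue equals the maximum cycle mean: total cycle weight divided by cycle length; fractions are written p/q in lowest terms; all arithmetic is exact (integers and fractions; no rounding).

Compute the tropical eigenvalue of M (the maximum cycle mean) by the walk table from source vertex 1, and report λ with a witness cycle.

q=0: [0, -∞, -∞, -∞]
q=1: [2, 5, 8, -10]
q=2: [8, 11, 10, -2]
q=3: [10, 13, 16, 4]
q=4: [16, 19, 18, 6]
Optimal cycle mean attained by: cycle 1->3->1, total 8 + 0, length 2.
Answer: λ = 4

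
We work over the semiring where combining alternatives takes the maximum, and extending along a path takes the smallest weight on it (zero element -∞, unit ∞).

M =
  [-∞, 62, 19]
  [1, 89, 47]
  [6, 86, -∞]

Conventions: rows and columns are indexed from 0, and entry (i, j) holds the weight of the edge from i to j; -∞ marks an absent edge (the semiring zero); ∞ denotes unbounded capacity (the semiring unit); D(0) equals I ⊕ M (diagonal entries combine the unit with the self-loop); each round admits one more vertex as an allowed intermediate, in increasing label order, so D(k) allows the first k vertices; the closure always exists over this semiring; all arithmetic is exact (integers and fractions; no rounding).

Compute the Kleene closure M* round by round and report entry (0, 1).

D(0):
  [∞, 62, 19]
  [1, ∞, 47]
  [6, 86, ∞]
D(1):
  [∞, 62, 19]
  [1, ∞, 47]
  [6, 86, ∞]
D(2):
  [∞, 62, 47]
  [1, ∞, 47]
  [6, 86, ∞]
D(3):
  [∞, 62, 47]
  [6, ∞, 47]
  [6, 86, ∞]
Answer: M*[0][1] = 62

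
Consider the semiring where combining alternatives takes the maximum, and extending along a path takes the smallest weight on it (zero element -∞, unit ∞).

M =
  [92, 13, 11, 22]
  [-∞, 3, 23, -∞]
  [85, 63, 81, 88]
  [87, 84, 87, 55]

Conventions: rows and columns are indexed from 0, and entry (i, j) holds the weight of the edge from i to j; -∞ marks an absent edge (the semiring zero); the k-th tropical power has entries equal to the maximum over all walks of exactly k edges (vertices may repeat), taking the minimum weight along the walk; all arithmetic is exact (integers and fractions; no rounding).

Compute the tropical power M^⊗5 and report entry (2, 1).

M^⊗2:
  [92, 22, 22, 22]
  [23, 23, 23, 23]
  [87, 84, 87, 81]
  [87, 63, 81, 87]
M^⊗3:
  [92, 22, 22, 22]
  [23, 23, 23, 23]
  [87, 81, 81, 87]
  [87, 84, 87, 81]
M^⊗4:
  [92, 22, 22, 22]
  [23, 23, 23, 23]
  [87, 84, 87, 81]
  [87, 81, 81, 87]
M^⊗5:
  [92, 22, 22, 22]
  [23, 23, 23, 23]
  [87, 81, 81, 87]
  [87, 84, 87, 81]
Key observation: the optimum is the walk 2->2->3->2->3->1, with weight 81 min 88 min 87 min 88 min 84 = 81.
Optimal value attained by: walk 2->2->3->2->3->1.
Answer: (M^⊗5)[2][1] = 81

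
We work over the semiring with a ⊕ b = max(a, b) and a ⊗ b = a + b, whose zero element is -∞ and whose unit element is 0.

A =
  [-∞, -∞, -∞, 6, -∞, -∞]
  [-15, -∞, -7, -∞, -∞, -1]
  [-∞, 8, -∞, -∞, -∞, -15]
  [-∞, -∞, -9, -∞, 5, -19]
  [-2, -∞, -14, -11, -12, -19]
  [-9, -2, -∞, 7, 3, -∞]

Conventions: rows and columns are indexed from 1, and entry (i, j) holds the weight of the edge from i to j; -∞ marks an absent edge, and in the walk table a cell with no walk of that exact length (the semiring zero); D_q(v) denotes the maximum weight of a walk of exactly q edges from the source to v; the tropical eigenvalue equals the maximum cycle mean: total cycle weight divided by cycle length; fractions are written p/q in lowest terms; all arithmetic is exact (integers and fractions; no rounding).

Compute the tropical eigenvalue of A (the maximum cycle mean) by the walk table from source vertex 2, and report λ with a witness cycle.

q=0: [-∞, 0, -∞, -∞, -∞, -∞]
q=1: [-15, -∞, -7, -∞, -∞, -1]
q=2: [-10, 1, -∞, 6, 2, -22]
q=3: [0, -24, -3, -4, 11, 0]
q=4: [9, 5, -3, 7, 3, -8]
q=5: [1, 5, -2, 15, 12, 4]
q=6: [10, 6, 6, 11, 20, 4]
Optimal cycle mean attained by: cycle 1->4->5->1, total 6 + 5 + (-2), length 3.
Answer: λ = 3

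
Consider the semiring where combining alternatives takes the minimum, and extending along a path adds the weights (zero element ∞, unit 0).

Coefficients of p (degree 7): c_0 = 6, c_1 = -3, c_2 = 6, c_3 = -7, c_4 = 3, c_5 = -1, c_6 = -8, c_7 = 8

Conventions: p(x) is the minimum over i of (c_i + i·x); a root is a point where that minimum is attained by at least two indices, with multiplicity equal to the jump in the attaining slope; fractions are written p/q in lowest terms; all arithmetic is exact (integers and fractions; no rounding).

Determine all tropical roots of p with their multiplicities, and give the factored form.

hull edge (i=0, c=6) to (i=1, c=-3): slope -9, span 1
hull edge (i=1, c=-3) to (i=3, c=-7): slope -2, span 2
hull edge (i=3, c=-7) to (i=6, c=-8): slope -1/3, span 3
hull edge (i=6, c=-8) to (i=7, c=8): slope 16, span 1
Factored form: p(x) = 8 ⊗ (x ⊕ (-16)) ⊗ (x ⊕ 1/3) ⊗ (x ⊕ 1/3) ⊗ (x ⊕ 1/3) ⊗ (x ⊕ 2) ⊗ (x ⊕ 2) ⊗ (x ⊕ 9)
Answer: roots = -16 (mult 1), 1/3 (mult 3), 2 (mult 2), 9 (mult 1)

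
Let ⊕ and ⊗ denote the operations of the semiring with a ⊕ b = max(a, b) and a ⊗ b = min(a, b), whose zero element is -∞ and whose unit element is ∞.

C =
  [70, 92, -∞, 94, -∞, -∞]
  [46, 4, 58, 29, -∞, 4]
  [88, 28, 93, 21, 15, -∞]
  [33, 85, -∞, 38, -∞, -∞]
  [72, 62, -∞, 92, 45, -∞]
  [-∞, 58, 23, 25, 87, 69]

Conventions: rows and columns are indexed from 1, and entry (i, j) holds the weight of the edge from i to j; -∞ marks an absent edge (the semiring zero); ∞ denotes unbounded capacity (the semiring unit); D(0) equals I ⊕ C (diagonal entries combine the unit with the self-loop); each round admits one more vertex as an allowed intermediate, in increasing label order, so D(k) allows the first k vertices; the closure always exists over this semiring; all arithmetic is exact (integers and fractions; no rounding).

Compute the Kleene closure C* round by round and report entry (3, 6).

D(0):
  [∞, 92, -∞, 94, -∞, -∞]
  [46, ∞, 58, 29, -∞, 4]
  [88, 28, ∞, 21, 15, -∞]
  [33, 85, -∞, ∞, -∞, -∞]
  [72, 62, -∞, 92, ∞, -∞]
  [-∞, 58, 23, 25, 87, ∞]
D(1):
  [∞, 92, -∞, 94, -∞, -∞]
  [46, ∞, 58, 46, -∞, 4]
  [88, 88, ∞, 88, 15, -∞]
  [33, 85, -∞, ∞, -∞, -∞]
  [72, 72, -∞, 92, ∞, -∞]
  [-∞, 58, 23, 25, 87, ∞]
D(2):
  [∞, 92, 58, 94, -∞, 4]
  [46, ∞, 58, 46, -∞, 4]
  [88, 88, ∞, 88, 15, 4]
  [46, 85, 58, ∞, -∞, 4]
  [72, 72, 58, 92, ∞, 4]
  [46, 58, 58, 46, 87, ∞]
D(3):
  [∞, 92, 58, 94, 15, 4]
  [58, ∞, 58, 58, 15, 4]
  [88, 88, ∞, 88, 15, 4]
  [58, 85, 58, ∞, 15, 4]
  [72, 72, 58, 92, ∞, 4]
  [58, 58, 58, 58, 87, ∞]
D(4):
  [∞, 92, 58, 94, 15, 4]
  [58, ∞, 58, 58, 15, 4]
  [88, 88, ∞, 88, 15, 4]
  [58, 85, 58, ∞, 15, 4]
  [72, 85, 58, 92, ∞, 4]
  [58, 58, 58, 58, 87, ∞]
D(5):
  [∞, 92, 58, 94, 15, 4]
  [58, ∞, 58, 58, 15, 4]
  [88, 88, ∞, 88, 15, 4]
  [58, 85, 58, ∞, 15, 4]
  [72, 85, 58, 92, ∞, 4]
  [72, 85, 58, 87, 87, ∞]
D(6):
  [∞, 92, 58, 94, 15, 4]
  [58, ∞, 58, 58, 15, 4]
  [88, 88, ∞, 88, 15, 4]
  [58, 85, 58, ∞, 15, 4]
  [72, 85, 58, 92, ∞, 4]
  [72, 85, 58, 87, 87, ∞]
Answer: C*[3][6] = 4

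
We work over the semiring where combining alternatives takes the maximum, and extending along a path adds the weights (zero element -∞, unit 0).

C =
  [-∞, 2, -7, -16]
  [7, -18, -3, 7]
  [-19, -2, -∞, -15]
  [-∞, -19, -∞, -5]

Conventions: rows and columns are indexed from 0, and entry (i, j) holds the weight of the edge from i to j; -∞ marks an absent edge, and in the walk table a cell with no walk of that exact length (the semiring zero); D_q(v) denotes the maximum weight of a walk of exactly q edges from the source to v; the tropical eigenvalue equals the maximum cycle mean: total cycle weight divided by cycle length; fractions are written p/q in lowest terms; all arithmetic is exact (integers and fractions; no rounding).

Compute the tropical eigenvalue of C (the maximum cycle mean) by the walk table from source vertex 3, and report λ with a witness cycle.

q=0: [-∞, -∞, -∞, 0]
q=1: [-∞, -19, -∞, -5]
q=2: [-12, -24, -22, -10]
q=3: [-17, -10, -19, -15]
q=4: [-3, -15, -13, -3]
Optimal cycle mean attained by: cycle 0->1->0, total 2 + 7, length 2.
Answer: λ = 9/2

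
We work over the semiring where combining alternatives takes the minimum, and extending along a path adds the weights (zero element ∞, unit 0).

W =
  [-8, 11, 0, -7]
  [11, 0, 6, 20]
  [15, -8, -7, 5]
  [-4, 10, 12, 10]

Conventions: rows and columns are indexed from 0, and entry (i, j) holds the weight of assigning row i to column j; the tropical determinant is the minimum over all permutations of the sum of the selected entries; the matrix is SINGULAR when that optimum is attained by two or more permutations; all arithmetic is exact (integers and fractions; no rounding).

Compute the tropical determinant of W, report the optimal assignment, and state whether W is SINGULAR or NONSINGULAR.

σ = (0, 1, 2, 3): (-8) + 0 + (-7) + 10 = -5
σ = (0, 1, 3, 2): (-8) + 0 + 5 + 12 = 9
σ = (0, 2, 1, 3): (-8) + 6 + (-8) + 10 = 0
σ = (0, 2, 3, 1): (-8) + 6 + 5 + 10 = 13
σ = (0, 3, 1, 2): (-8) + 20 + (-8) + 12 = 16
σ = (0, 3, 2, 1): (-8) + 20 + (-7) + 10 = 15
σ = (1, 0, 2, 3): 11 + 11 + (-7) + 10 = 25
σ = (1, 0, 3, 2): 11 + 11 + 5 + 12 = 39
σ = (1, 2, 0, 3): 11 + 6 + 15 + 10 = 42
σ = (1, 2, 3, 0): 11 + 6 + 5 + (-4) = 18
σ = (1, 3, 0, 2): 11 + 20 + 15 + 12 = 58
σ = (1, 3, 2, 0): 11 + 20 + (-7) + (-4) = 20
σ = (2, 0, 1, 3): 0 + 11 + (-8) + 10 = 13
σ = (2, 0, 3, 1): 0 + 11 + 5 + 10 = 26
σ = (2, 1, 0, 3): 0 + 0 + 15 + 10 = 25
σ = (2, 1, 3, 0): 0 + 0 + 5 + (-4) = 1
σ = (2, 3, 0, 1): 0 + 20 + 15 + 10 = 45
σ = (2, 3, 1, 0): 0 + 20 + (-8) + (-4) = 8
σ = (3, 0, 1, 2): (-7) + 11 + (-8) + 12 = 8
σ = (3, 0, 2, 1): (-7) + 11 + (-7) + 10 = 7
σ = (3, 1, 0, 2): (-7) + 0 + 15 + 12 = 20
σ = (3, 1, 2, 0): (-7) + 0 + (-7) + (-4) = -18
σ = (3, 2, 0, 1): (-7) + 6 + 15 + 10 = 24
σ = (3, 2, 1, 0): (-7) + 6 + (-8) + (-4) = -13
Optimal value attained by: σ = (3, 1, 2, 0).
Answer: det⊕(W) = -18; verdict: NONSINGULAR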